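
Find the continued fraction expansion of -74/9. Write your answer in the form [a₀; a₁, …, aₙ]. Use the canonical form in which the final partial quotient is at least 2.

Repeatedly divide and take the remainder:
-74 = -9·9 + 7, so a_0 = -9
9 = 1·7 + 2, so a_1 = 1
7 = 3·2 + 1, so a_2 = 3
2 = 2·1 + 0, so a_3 = 2

[-9; 1, 3, 2]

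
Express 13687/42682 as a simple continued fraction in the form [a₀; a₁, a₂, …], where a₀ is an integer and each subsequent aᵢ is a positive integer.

[0; 3, 8, 2, 3, 1, 13, 13]

Run the Euclidean algorithm, recording each quotient:
13687 = 0·42682 + 13687, so a_0 = 0
42682 = 3·13687 + 1621, so a_1 = 3
13687 = 8·1621 + 719, so a_2 = 8
1621 = 2·719 + 183, so a_3 = 2
719 = 3·183 + 170, so a_4 = 3
183 = 1·170 + 13, so a_5 = 1
170 = 13·13 + 1, so a_6 = 13
13 = 13·1 + 0, so a_7 = 13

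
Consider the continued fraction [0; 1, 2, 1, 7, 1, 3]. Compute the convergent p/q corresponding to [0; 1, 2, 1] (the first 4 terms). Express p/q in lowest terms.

3/4

Build up convergents one term at a time:
a_0 = 0: 0/1
a_1 = 1: 1/1
a_2 = 2: 2/3
a_3 = 1: 3/4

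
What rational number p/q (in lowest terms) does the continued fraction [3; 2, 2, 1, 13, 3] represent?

Compute successive convergents:
a_0 = 3: 3/1
a_1 = 2: 7/2
a_2 = 2: 17/5
a_3 = 1: 24/7
a_4 = 13: 329/96
a_5 = 3: 1011/295

1011/295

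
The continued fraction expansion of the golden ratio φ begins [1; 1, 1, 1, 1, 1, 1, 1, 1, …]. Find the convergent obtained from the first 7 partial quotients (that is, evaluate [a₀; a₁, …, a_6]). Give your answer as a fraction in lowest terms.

21/13

a_0 = 1: 1/1
a_1 = 1: 2/1
a_2 = 1: 3/2
a_3 = 1: 5/3
a_4 = 1: 8/5
a_5 = 1: 13/8
a_6 = 1: 21/13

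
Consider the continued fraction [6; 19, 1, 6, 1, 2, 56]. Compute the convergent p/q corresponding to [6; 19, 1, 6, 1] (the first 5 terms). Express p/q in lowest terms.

962/159

Start with 1.
6 + 1/(1/1) = 6 + 1/1 = 7/1
1 + 1/(7/1) = 1 + 1/7 = 8/7
19 + 1/(8/7) = 19 + 7/8 = 159/8
6 + 1/(159/8) = 6 + 8/159 = 962/159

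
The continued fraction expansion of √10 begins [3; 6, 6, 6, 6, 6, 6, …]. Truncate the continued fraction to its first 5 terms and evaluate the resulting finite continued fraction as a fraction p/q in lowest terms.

4443/1405

Start with 6.
6 + 1/(6/1) = 6 + 1/6 = 37/6
6 + 1/(37/6) = 6 + 6/37 = 228/37
6 + 1/(228/37) = 6 + 37/228 = 1405/228
3 + 1/(1405/228) = 3 + 228/1405 = 4443/1405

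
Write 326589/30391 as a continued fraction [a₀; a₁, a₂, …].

Apply division with remainder until the remainder is 0:
326589 ÷ 30391 → quotient 10, remainder 22679
30391 ÷ 22679 → quotient 1, remainder 7712
22679 ÷ 7712 → quotient 2, remainder 7255
7712 ÷ 7255 → quotient 1, remainder 457
7255 ÷ 457 → quotient 15, remainder 400
457 ÷ 400 → quotient 1, remainder 57
400 ÷ 57 → quotient 7, remainder 1
57 ÷ 1 → quotient 57, remainder 0

[10; 1, 2, 1, 15, 1, 7, 57]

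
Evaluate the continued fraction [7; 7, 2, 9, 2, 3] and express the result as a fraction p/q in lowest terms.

Start with 3.
2 + 1/(3/1) = 2 + 1/3 = 7/3
9 + 1/(7/3) = 9 + 3/7 = 66/7
2 + 1/(66/7) = 2 + 7/66 = 139/66
7 + 1/(139/66) = 7 + 66/139 = 1039/139
7 + 1/(1039/139) = 7 + 139/1039 = 7412/1039

7412/1039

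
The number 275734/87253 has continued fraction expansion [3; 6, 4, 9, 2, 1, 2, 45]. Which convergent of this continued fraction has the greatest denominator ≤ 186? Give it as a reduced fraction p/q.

a_0 = 3: 3/1  (≤ bound)
a_1 = 6: 19/6  (≤ bound)
a_2 = 4: 79/25  (≤ bound)
a_3 = 9: 730/231  (> 186, stop)

79/25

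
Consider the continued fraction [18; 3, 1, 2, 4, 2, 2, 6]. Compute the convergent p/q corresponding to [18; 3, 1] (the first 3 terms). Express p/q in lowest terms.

Work from the innermost term outward:
Start with 1.
3 + 1/(1/1) = 3 + 1/1 = 4/1
18 + 1/(4/1) = 18 + 1/4 = 73/4

73/4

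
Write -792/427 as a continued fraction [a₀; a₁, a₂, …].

-792 = -2·427 + 62, so a_0 = -2
427 = 6·62 + 55, so a_1 = 6
62 = 1·55 + 7, so a_2 = 1
55 = 7·7 + 6, so a_3 = 7
7 = 1·6 + 1, so a_4 = 1
6 = 6·1 + 0, so a_5 = 6

[-2; 6, 1, 7, 1, 6]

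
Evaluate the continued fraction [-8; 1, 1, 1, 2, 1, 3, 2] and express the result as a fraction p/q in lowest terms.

a_0 = -8: -8/1
a_1 = 1: -7/1
a_2 = 1: -15/2
a_3 = 1: -22/3
a_4 = 2: -59/8
a_5 = 1: -81/11
a_6 = 3: -302/41
a_7 = 2: -685/93

-685/93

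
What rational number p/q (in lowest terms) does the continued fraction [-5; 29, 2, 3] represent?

-1023/206

a_0 = -5: -5/1
a_1 = 29: -144/29
a_2 = 2: -293/59
a_3 = 3: -1023/206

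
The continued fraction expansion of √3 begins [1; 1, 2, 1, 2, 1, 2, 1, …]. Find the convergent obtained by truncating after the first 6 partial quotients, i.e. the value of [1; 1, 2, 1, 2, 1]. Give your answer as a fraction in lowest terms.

a_0 = 1: 1/1
a_1 = 1: 2/1
a_2 = 2: 5/3
a_3 = 1: 7/4
a_4 = 2: 19/11
a_5 = 1: 26/15

26/15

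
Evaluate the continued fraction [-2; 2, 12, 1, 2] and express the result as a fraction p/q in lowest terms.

-120/79

Start with 2.
1 + 1/(2/1) = 1 + 1/2 = 3/2
12 + 1/(3/2) = 12 + 2/3 = 38/3
2 + 1/(38/3) = 2 + 3/38 = 79/38
-2 + 1/(79/38) = -2 + 38/79 = -120/79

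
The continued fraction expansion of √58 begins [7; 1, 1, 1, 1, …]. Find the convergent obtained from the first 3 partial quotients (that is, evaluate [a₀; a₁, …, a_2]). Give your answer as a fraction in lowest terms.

15/2

a_0 = 7: 7/1
a_1 = 1: 8/1
a_2 = 1: 15/2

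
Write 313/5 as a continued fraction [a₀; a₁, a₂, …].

⌊313/5⌋ = 62, remainder 3
⌊5/3⌋ = 1, remainder 2
⌊3/2⌋ = 1, remainder 1
⌊2/1⌋ = 2, remainder 0

[62; 1, 1, 2]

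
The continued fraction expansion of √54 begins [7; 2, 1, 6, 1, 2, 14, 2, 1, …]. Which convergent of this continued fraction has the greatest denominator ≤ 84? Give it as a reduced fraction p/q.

List convergents until the denominator exceeds the bound:
a_0 = 7: 7/1  (≤ bound)
a_1 = 2: 15/2  (≤ bound)
a_2 = 1: 22/3  (≤ bound)
a_3 = 6: 147/20  (≤ bound)
a_4 = 1: 169/23  (≤ bound)
a_5 = 2: 485/66  (≤ bound)
a_6 = 14: 6959/947  (> 84, stop)

485/66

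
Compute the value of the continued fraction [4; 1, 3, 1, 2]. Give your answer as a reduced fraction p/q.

67/14

Build up convergents one term at a time:
a_0 = 4: 4/1
a_1 = 1: 5/1
a_2 = 3: 19/4
a_3 = 1: 24/5
a_4 = 2: 67/14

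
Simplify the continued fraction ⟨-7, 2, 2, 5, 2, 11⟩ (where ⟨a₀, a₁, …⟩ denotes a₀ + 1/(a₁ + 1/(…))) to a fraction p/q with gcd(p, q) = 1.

-4457/676

Start with 11.
2 + 1/(11/1) = 2 + 1/11 = 23/11
5 + 1/(23/11) = 5 + 11/23 = 126/23
2 + 1/(126/23) = 2 + 23/126 = 275/126
2 + 1/(275/126) = 2 + 126/275 = 676/275
-7 + 1/(676/275) = -7 + 275/676 = -4457/676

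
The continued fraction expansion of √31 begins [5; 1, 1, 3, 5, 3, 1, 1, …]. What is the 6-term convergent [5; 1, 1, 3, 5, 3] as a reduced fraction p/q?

Collapse the nested fraction from the inside out:
Start with 3.
5 + 1/(3/1) = 5 + 1/3 = 16/3
3 + 1/(16/3) = 3 + 3/16 = 51/16
1 + 1/(51/16) = 1 + 16/51 = 67/51
1 + 1/(67/51) = 1 + 51/67 = 118/67
5 + 1/(118/67) = 5 + 67/118 = 657/118

657/118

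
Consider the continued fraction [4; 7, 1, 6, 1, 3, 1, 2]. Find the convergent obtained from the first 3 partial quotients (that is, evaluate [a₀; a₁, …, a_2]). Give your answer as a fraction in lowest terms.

Start with 1.
7 + 1/(1/1) = 7 + 1/1 = 8/1
4 + 1/(8/1) = 4 + 1/8 = 33/8

33/8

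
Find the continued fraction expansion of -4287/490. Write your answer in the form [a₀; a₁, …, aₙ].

[-9; 3, 1, 60, 2]

Repeatedly divide and take the remainder:
-4287 = -9·490 + 123, so a_0 = -9
490 = 3·123 + 121, so a_1 = 3
123 = 1·121 + 2, so a_2 = 1
121 = 60·2 + 1, so a_3 = 60
2 = 2·1 + 0, so a_4 = 2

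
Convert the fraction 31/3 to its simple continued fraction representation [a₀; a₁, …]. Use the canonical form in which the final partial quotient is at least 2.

Run the Euclidean algorithm, recording each quotient:
⌊31/3⌋ = 10, remainder 1
⌊3/1⌋ = 3, remainder 0

[10; 3]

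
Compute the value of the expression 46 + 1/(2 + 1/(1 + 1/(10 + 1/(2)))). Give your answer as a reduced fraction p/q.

3105/67

Build up convergents one term at a time:
a_0 = 46: 46/1
a_1 = 2: 93/2
a_2 = 1: 139/3
a_3 = 10: 1483/32
a_4 = 2: 3105/67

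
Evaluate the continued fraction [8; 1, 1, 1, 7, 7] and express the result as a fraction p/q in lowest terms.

1419/164

Start with 7.
7 + 1/(7/1) = 7 + 1/7 = 50/7
1 + 1/(50/7) = 1 + 7/50 = 57/50
1 + 1/(57/50) = 1 + 50/57 = 107/57
1 + 1/(107/57) = 1 + 57/107 = 164/107
8 + 1/(164/107) = 8 + 107/164 = 1419/164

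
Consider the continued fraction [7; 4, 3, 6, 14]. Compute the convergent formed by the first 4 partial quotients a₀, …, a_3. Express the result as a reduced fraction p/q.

a_0 = 7: 7/1
a_1 = 4: 29/4
a_2 = 3: 94/13
a_3 = 6: 593/82

593/82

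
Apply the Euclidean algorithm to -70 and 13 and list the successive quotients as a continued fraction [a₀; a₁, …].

[-6; 1, 1, 1, 1, 2]

Repeatedly divide and take the remainder:
-70 ÷ 13 → quotient -6, remainder 8
13 ÷ 8 → quotient 1, remainder 5
8 ÷ 5 → quotient 1, remainder 3
5 ÷ 3 → quotient 1, remainder 2
3 ÷ 2 → quotient 1, remainder 1
2 ÷ 1 → quotient 2, remainder 0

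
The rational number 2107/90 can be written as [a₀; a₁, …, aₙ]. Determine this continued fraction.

2107 = 23·90 + 37, so a_0 = 23
90 = 2·37 + 16, so a_1 = 2
37 = 2·16 + 5, so a_2 = 2
16 = 3·5 + 1, so a_3 = 3
5 = 5·1 + 0, so a_4 = 5

[23; 2, 2, 3, 5]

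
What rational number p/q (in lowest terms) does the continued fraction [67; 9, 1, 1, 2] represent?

3221/48

a_0 = 67: 67/1
a_1 = 9: 604/9
a_2 = 1: 671/10
a_3 = 1: 1275/19
a_4 = 2: 3221/48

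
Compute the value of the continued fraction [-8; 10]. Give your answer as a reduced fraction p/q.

-79/10

Start with 10.
-8 + 1/(10/1) = -8 + 1/10 = -79/10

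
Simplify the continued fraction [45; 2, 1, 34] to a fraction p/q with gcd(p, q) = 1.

Build up convergents one term at a time:
a_0 = 45: 45/1
a_1 = 2: 91/2
a_2 = 1: 136/3
a_3 = 34: 4715/104

4715/104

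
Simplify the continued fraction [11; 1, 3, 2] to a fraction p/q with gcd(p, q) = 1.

106/9

Starting at the tail and folding back:
Start with 2.
3 + 1/(2/1) = 3 + 1/2 = 7/2
1 + 1/(7/2) = 1 + 2/7 = 9/7
11 + 1/(9/7) = 11 + 7/9 = 106/9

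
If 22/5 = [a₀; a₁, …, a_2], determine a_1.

22 = 4·5 + 2, so a_0 = 4
5 = 2·2 + 1, so a_1 = 2

2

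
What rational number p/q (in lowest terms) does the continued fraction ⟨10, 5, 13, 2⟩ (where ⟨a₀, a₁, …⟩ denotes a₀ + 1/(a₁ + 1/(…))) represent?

1397/137

a_0 = 10: 10/1
a_1 = 5: 51/5
a_2 = 13: 673/66
a_3 = 2: 1397/137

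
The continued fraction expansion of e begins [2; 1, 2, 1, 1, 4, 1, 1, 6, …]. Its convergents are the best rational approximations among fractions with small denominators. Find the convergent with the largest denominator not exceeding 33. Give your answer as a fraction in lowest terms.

a_0 = 2: 2/1  (≤ bound)
a_1 = 1: 3/1  (≤ bound)
a_2 = 2: 8/3  (≤ bound)
a_3 = 1: 11/4  (≤ bound)
a_4 = 1: 19/7  (≤ bound)
a_5 = 4: 87/32  (≤ bound)
a_6 = 1: 106/39  (> 33, stop)

87/32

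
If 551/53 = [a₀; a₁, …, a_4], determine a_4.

Apply division with remainder until the remainder is 0:
⌊551/53⌋ = 10, remainder 21
⌊53/21⌋ = 2, remainder 11
⌊21/11⌋ = 1, remainder 10
⌊11/10⌋ = 1, remainder 1
⌊10/1⌋ = 10, remainder 0

10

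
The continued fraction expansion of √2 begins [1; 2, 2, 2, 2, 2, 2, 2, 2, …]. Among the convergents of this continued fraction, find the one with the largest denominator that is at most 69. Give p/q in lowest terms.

a_0 = 1: 1/1  (≤ bound)
a_1 = 2: 3/2  (≤ bound)
a_2 = 2: 7/5  (≤ bound)
a_3 = 2: 17/12  (≤ bound)
a_4 = 2: 41/29  (≤ bound)
a_5 = 2: 99/70  (> 69, stop)

41/29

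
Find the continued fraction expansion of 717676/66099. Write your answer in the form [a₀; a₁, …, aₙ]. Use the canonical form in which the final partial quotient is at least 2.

[10; 1, 6, 45, 3, 1, 12, 4]

Apply division with remainder until the remainder is 0:
717676 ÷ 66099 → quotient 10, remainder 56686
66099 ÷ 56686 → quotient 1, remainder 9413
56686 ÷ 9413 → quotient 6, remainder 208
9413 ÷ 208 → quotient 45, remainder 53
208 ÷ 53 → quotient 3, remainder 49
53 ÷ 49 → quotient 1, remainder 4
49 ÷ 4 → quotient 12, remainder 1
4 ÷ 1 → quotient 4, remainder 0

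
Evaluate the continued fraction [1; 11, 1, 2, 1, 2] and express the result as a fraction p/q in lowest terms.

Collapse the nested fraction from the inside out:
Start with 2.
1 + 1/(2/1) = 1 + 1/2 = 3/2
2 + 1/(3/2) = 2 + 2/3 = 8/3
1 + 1/(8/3) = 1 + 3/8 = 11/8
11 + 1/(11/8) = 11 + 8/11 = 129/11
1 + 1/(129/11) = 1 + 11/129 = 140/129

140/129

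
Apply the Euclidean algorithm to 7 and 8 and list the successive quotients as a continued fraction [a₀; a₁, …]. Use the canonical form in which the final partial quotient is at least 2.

[0; 1, 7]

Run the Euclidean algorithm, recording each quotient:
7 ÷ 8 → quotient 0, remainder 7
8 ÷ 7 → quotient 1, remainder 1
7 ÷ 1 → quotient 7, remainder 0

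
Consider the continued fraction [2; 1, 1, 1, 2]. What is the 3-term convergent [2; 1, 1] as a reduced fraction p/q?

Use the convergent recurrence hₖ = aₖ·hₖ₋₁ + hₖ₋₂ (and likewise for the denominators kₖ):
a_0 = 2: 2/1
a_1 = 1: 3/1
a_2 = 1: 5/2

5/2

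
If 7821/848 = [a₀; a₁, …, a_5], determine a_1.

7821 ÷ 848 → quotient 9, remainder 189
848 ÷ 189 → quotient 4, remainder 92

4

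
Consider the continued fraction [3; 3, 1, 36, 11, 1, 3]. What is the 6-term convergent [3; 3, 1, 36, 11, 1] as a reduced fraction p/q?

Start with 1.
11 + 1/(1/1) = 11 + 1/1 = 12/1
36 + 1/(12/1) = 36 + 1/12 = 433/12
1 + 1/(433/12) = 1 + 12/433 = 445/433
3 + 1/(445/433) = 3 + 433/445 = 1768/445
3 + 1/(1768/445) = 3 + 445/1768 = 5749/1768

5749/1768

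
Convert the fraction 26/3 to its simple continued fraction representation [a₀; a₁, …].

[8; 1, 2]

26 ÷ 3 → quotient 8, remainder 2
3 ÷ 2 → quotient 1, remainder 1
2 ÷ 1 → quotient 2, remainder 0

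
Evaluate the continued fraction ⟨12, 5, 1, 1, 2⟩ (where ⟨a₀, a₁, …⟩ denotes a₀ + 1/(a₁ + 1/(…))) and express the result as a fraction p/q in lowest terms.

a_0 = 12: 12/1
a_1 = 5: 61/5
a_2 = 1: 73/6
a_3 = 1: 134/11
a_4 = 2: 341/28

341/28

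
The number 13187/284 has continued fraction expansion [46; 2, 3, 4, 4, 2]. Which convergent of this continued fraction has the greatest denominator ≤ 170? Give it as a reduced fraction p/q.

a_0 = 46: 46/1  (≤ bound)
a_1 = 2: 93/2  (≤ bound)
a_2 = 3: 325/7  (≤ bound)
a_3 = 4: 1393/30  (≤ bound)
a_4 = 4: 5897/127  (≤ bound)
a_5 = 2: 13187/284  (> 170, stop)

5897/127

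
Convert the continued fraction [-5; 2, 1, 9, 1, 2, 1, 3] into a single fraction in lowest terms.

-2179/468

Start with 3.
1 + 1/(3/1) = 1 + 1/3 = 4/3
2 + 1/(4/3) = 2 + 3/4 = 11/4
1 + 1/(11/4) = 1 + 4/11 = 15/11
9 + 1/(15/11) = 9 + 11/15 = 146/15
1 + 1/(146/15) = 1 + 15/146 = 161/146
2 + 1/(161/146) = 2 + 146/161 = 468/161
-5 + 1/(468/161) = -5 + 161/468 = -2179/468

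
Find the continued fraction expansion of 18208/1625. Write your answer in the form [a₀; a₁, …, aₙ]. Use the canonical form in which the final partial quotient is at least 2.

[11; 4, 1, 7, 3, 13]

18208 = 11·1625 + 333, so a_0 = 11
1625 = 4·333 + 293, so a_1 = 4
333 = 1·293 + 40, so a_2 = 1
293 = 7·40 + 13, so a_3 = 7
40 = 3·13 + 1, so a_4 = 3
13 = 13·1 + 0, so a_5 = 13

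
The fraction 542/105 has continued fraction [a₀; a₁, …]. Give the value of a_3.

⌊542/105⌋ = 5, remainder 17
⌊105/17⌋ = 6, remainder 3
⌊17/3⌋ = 5, remainder 2
⌊3/2⌋ = 1, remainder 1

1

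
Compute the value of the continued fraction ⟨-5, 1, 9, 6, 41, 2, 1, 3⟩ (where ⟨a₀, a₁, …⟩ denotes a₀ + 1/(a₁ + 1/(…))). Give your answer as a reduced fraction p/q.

-114201/27865

Start with 3.
1 + 1/(3/1) = 1 + 1/3 = 4/3
2 + 1/(4/3) = 2 + 3/4 = 11/4
41 + 1/(11/4) = 41 + 4/11 = 455/11
6 + 1/(455/11) = 6 + 11/455 = 2741/455
9 + 1/(2741/455) = 9 + 455/2741 = 25124/2741
1 + 1/(25124/2741) = 1 + 2741/25124 = 27865/25124
-5 + 1/(27865/25124) = -5 + 25124/27865 = -114201/27865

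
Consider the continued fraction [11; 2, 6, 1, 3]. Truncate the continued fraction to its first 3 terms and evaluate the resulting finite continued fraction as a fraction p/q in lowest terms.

149/13

Start with 6.
2 + 1/(6/1) = 2 + 1/6 = 13/6
11 + 1/(13/6) = 11 + 6/13 = 149/13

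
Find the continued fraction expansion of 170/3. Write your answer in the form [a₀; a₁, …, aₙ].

[56; 1, 2]

⌊170/3⌋ = 56, remainder 2
⌊3/2⌋ = 1, remainder 1
⌊2/1⌋ = 2, remainder 0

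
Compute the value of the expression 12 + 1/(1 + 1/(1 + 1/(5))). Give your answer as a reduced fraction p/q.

a_0 = 12: 12/1
a_1 = 1: 13/1
a_2 = 1: 25/2
a_3 = 5: 138/11

138/11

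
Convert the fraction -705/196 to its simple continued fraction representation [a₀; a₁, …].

[-4; 2, 2, 12, 1, 2]

Repeatedly divide and take the remainder:
-705 ÷ 196 → quotient -4, remainder 79
196 ÷ 79 → quotient 2, remainder 38
79 ÷ 38 → quotient 2, remainder 3
38 ÷ 3 → quotient 12, remainder 2
3 ÷ 2 → quotient 1, remainder 1
2 ÷ 1 → quotient 2, remainder 0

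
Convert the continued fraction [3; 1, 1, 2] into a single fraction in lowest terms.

Start with 2.
1 + 1/(2/1) = 1 + 1/2 = 3/2
1 + 1/(3/2) = 1 + 2/3 = 5/3
3 + 1/(5/3) = 3 + 3/5 = 18/5

18/5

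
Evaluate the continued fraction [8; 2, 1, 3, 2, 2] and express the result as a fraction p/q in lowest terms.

Collapse the nested fraction from the inside out:
Start with 2.
2 + 1/(2/1) = 2 + 1/2 = 5/2
3 + 1/(5/2) = 3 + 2/5 = 17/5
1 + 1/(17/5) = 1 + 5/17 = 22/17
2 + 1/(22/17) = 2 + 17/22 = 61/22
8 + 1/(61/22) = 8 + 22/61 = 510/61

510/61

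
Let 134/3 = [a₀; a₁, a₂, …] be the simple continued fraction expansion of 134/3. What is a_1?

1

Run the Euclidean algorithm, recording each quotient:
⌊134/3⌋ = 44, remainder 2
⌊3/2⌋ = 1, remainder 1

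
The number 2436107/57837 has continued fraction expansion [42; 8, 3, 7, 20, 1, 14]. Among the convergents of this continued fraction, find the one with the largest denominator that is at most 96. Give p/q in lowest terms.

1053/25

List convergents until the denominator exceeds the bound:
a_0 = 42: 42/1  (≤ bound)
a_1 = 8: 337/8  (≤ bound)
a_2 = 3: 1053/25  (≤ bound)
a_3 = 7: 7708/183  (> 96, stop)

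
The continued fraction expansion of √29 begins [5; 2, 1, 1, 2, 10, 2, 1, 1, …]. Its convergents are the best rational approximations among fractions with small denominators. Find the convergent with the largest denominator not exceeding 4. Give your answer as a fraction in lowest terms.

16/3

a_0 = 5: 5/1  (≤ bound)
a_1 = 2: 11/2  (≤ bound)
a_2 = 1: 16/3  (≤ bound)
a_3 = 1: 27/5  (> 4, stop)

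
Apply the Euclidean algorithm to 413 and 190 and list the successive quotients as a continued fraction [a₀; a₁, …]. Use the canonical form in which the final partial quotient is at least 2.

Repeatedly divide and take the remainder:
413 = 2·190 + 33, so a_0 = 2
190 = 5·33 + 25, so a_1 = 5
33 = 1·25 + 8, so a_2 = 1
25 = 3·8 + 1, so a_3 = 3
8 = 8·1 + 0, so a_4 = 8

[2; 5, 1, 3, 8]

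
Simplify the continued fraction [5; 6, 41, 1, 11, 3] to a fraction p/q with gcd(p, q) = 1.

48266/9343

Work from the innermost term outward:
Start with 3.
11 + 1/(3/1) = 11 + 1/3 = 34/3
1 + 1/(34/3) = 1 + 3/34 = 37/34
41 + 1/(37/34) = 41 + 34/37 = 1551/37
6 + 1/(1551/37) = 6 + 37/1551 = 9343/1551
5 + 1/(9343/1551) = 5 + 1551/9343 = 48266/9343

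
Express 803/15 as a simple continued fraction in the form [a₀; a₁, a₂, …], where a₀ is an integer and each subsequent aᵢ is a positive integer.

[53; 1, 1, 7]

Run the Euclidean algorithm, recording each quotient:
803 ÷ 15 → quotient 53, remainder 8
15 ÷ 8 → quotient 1, remainder 7
8 ÷ 7 → quotient 1, remainder 1
7 ÷ 1 → quotient 7, remainder 0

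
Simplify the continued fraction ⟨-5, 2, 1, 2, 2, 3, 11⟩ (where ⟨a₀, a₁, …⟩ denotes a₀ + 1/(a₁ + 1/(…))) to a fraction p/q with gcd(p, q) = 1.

-3399/734

Collapse the nested fraction from the inside out:
Start with 11.
3 + 1/(11/1) = 3 + 1/11 = 34/11
2 + 1/(34/11) = 2 + 11/34 = 79/34
2 + 1/(79/34) = 2 + 34/79 = 192/79
1 + 1/(192/79) = 1 + 79/192 = 271/192
2 + 1/(271/192) = 2 + 192/271 = 734/271
-5 + 1/(734/271) = -5 + 271/734 = -3399/734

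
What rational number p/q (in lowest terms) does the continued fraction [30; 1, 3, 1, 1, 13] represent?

3755/122

Start with 13.
1 + 1/(13/1) = 1 + 1/13 = 14/13
1 + 1/(14/13) = 1 + 13/14 = 27/14
3 + 1/(27/14) = 3 + 14/27 = 95/27
1 + 1/(95/27) = 1 + 27/95 = 122/95
30 + 1/(122/95) = 30 + 95/122 = 3755/122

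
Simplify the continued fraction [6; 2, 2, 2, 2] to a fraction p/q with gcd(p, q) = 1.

a_0 = 6: 6/1
a_1 = 2: 13/2
a_2 = 2: 32/5
a_3 = 2: 77/12
a_4 = 2: 186/29

186/29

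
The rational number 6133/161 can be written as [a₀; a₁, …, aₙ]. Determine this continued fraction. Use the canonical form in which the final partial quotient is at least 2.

Repeatedly divide and take the remainder:
6133 = 38·161 + 15, so a_0 = 38
161 = 10·15 + 11, so a_1 = 10
15 = 1·11 + 4, so a_2 = 1
11 = 2·4 + 3, so a_3 = 2
4 = 1·3 + 1, so a_4 = 1
3 = 3·1 + 0, so a_5 = 3

[38; 10, 1, 2, 1, 3]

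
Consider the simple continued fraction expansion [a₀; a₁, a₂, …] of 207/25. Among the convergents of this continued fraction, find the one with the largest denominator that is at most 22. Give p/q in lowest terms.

58/7

List convergents until the denominator exceeds the bound:
a_0 = 8: 8/1  (≤ bound)
a_1 = 3: 25/3  (≤ bound)
a_2 = 1: 33/4  (≤ bound)
a_3 = 1: 58/7  (≤ bound)
a_4 = 3: 207/25  (> 22, stop)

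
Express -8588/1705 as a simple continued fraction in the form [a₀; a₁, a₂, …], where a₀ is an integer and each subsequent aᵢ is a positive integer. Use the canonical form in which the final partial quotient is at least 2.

[-6; 1, 26, 15, 1, 3]

Run the Euclidean algorithm, recording each quotient:
⌊-8588/1705⌋ = -6, remainder 1642
⌊1705/1642⌋ = 1, remainder 63
⌊1642/63⌋ = 26, remainder 4
⌊63/4⌋ = 15, remainder 3
⌊4/3⌋ = 1, remainder 1
⌊3/1⌋ = 3, remainder 0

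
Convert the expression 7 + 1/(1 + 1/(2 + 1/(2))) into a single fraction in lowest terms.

Start with 2.
2 + 1/(2/1) = 2 + 1/2 = 5/2
1 + 1/(5/2) = 1 + 2/5 = 7/5
7 + 1/(7/5) = 7 + 5/7 = 54/7

54/7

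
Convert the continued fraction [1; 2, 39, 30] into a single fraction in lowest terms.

3543/2372

a_0 = 1: 1/1
a_1 = 2: 3/2
a_2 = 39: 118/79
a_3 = 30: 3543/2372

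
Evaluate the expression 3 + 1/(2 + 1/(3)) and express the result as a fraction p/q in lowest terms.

24/7

a_0 = 3: 3/1
a_1 = 2: 7/2
a_2 = 3: 24/7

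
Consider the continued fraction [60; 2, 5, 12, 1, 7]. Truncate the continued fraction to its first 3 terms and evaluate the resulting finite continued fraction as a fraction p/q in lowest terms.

665/11

Start with 5.
2 + 1/(5/1) = 2 + 1/5 = 11/5
60 + 1/(11/5) = 60 + 5/11 = 665/11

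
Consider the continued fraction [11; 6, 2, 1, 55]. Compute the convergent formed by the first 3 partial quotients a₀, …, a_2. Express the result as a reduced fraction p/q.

Start with 2.
6 + 1/(2/1) = 6 + 1/2 = 13/2
11 + 1/(13/2) = 11 + 2/13 = 145/13

145/13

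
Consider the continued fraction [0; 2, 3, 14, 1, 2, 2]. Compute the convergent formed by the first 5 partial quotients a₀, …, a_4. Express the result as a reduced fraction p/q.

46/107

Start with 1.
14 + 1/(1/1) = 14 + 1/1 = 15/1
3 + 1/(15/1) = 3 + 1/15 = 46/15
2 + 1/(46/15) = 2 + 15/46 = 107/46
0 + 1/(107/46) = 0 + 46/107 = 46/107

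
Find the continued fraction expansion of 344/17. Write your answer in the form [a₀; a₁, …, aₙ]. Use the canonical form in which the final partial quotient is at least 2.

[20; 4, 4]

Apply division with remainder until the remainder is 0:
⌊344/17⌋ = 20, remainder 4
⌊17/4⌋ = 4, remainder 1
⌊4/1⌋ = 4, remainder 0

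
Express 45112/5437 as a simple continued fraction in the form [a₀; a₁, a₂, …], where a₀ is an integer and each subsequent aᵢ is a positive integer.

[8; 3, 2, 1, 2, 1, 9, 15]

Repeatedly divide and take the remainder:
⌊45112/5437⌋ = 8, remainder 1616
⌊5437/1616⌋ = 3, remainder 589
⌊1616/589⌋ = 2, remainder 438
⌊589/438⌋ = 1, remainder 151
⌊438/151⌋ = 2, remainder 136
⌊151/136⌋ = 1, remainder 15
⌊136/15⌋ = 9, remainder 1
⌊15/1⌋ = 15, remainder 0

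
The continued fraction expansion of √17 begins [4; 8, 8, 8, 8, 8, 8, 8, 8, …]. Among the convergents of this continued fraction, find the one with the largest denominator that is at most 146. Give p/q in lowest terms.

268/65

List convergents until the denominator exceeds the bound:
a_0 = 4: 4/1  (≤ bound)
a_1 = 8: 33/8  (≤ bound)
a_2 = 8: 268/65  (≤ bound)
a_3 = 8: 2177/528  (> 146, stop)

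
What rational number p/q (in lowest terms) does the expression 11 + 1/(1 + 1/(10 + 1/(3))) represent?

a_0 = 11: 11/1
a_1 = 1: 12/1
a_2 = 10: 131/11
a_3 = 3: 405/34

405/34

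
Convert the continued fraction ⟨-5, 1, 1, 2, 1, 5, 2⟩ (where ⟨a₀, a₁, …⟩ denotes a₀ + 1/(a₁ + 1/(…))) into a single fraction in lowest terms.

Start with 2.
5 + 1/(2/1) = 5 + 1/2 = 11/2
1 + 1/(11/2) = 1 + 2/11 = 13/11
2 + 1/(13/11) = 2 + 11/13 = 37/13
1 + 1/(37/13) = 1 + 13/37 = 50/37
1 + 1/(50/37) = 1 + 37/50 = 87/50
-5 + 1/(87/50) = -5 + 50/87 = -385/87

-385/87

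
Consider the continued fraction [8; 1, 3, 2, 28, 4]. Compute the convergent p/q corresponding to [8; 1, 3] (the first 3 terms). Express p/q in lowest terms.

35/4

Start with 3.
1 + 1/(3/1) = 1 + 1/3 = 4/3
8 + 1/(4/3) = 8 + 3/4 = 35/4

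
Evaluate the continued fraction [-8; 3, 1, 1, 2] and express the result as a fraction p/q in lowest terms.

Use the convergent recurrence hₖ = aₖ·hₖ₋₁ + hₖ₋₂ (and likewise for the denominators kₖ):
a_0 = -8: -8/1
a_1 = 3: -23/3
a_2 = 1: -31/4
a_3 = 1: -54/7
a_4 = 2: -139/18

-139/18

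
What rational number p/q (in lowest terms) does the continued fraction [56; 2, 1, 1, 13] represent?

Start with 13.
1 + 1/(13/1) = 1 + 1/13 = 14/13
1 + 1/(14/13) = 1 + 13/14 = 27/14
2 + 1/(27/14) = 2 + 14/27 = 68/27
56 + 1/(68/27) = 56 + 27/68 = 3835/68

3835/68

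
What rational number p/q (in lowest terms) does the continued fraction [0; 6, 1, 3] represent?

Start with 3.
1 + 1/(3/1) = 1 + 1/3 = 4/3
6 + 1/(4/3) = 6 + 3/4 = 27/4
0 + 1/(27/4) = 0 + 4/27 = 4/27

4/27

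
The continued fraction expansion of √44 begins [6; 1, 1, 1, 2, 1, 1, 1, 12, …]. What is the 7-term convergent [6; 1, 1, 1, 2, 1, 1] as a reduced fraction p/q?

Start with 1.
1 + 1/(1/1) = 1 + 1/1 = 2/1
2 + 1/(2/1) = 2 + 1/2 = 5/2
1 + 1/(5/2) = 1 + 2/5 = 7/5
1 + 1/(7/5) = 1 + 5/7 = 12/7
1 + 1/(12/7) = 1 + 7/12 = 19/12
6 + 1/(19/12) = 6 + 12/19 = 126/19

126/19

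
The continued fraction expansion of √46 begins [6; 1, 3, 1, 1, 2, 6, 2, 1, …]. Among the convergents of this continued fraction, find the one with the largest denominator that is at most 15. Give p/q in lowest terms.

List convergents until the denominator exceeds the bound:
a_0 = 6: 6/1  (≤ bound)
a_1 = 1: 7/1  (≤ bound)
a_2 = 3: 27/4  (≤ bound)
a_3 = 1: 34/5  (≤ bound)
a_4 = 1: 61/9  (≤ bound)
a_5 = 2: 156/23  (> 15, stop)

61/9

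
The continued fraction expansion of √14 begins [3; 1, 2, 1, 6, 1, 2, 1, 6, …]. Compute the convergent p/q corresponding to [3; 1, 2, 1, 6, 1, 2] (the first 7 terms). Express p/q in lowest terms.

Build up convergents one term at a time:
a_0 = 3: 3/1
a_1 = 1: 4/1
a_2 = 2: 11/3
a_3 = 1: 15/4
a_4 = 6: 101/27
a_5 = 1: 116/31
a_6 = 2: 333/89

333/89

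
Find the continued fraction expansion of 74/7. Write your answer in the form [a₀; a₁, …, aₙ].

Repeatedly divide and take the remainder:
74 ÷ 7 → quotient 10, remainder 4
7 ÷ 4 → quotient 1, remainder 3
4 ÷ 3 → quotient 1, remainder 1
3 ÷ 1 → quotient 3, remainder 0

[10; 1, 1, 3]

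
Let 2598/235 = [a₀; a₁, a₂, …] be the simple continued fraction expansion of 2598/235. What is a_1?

18

⌊2598/235⌋ = 11, remainder 13
⌊235/13⌋ = 18, remainder 1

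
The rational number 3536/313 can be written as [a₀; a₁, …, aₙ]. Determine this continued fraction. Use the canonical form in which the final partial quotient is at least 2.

[11; 3, 2, 1, 2, 1, 3, 2]

Run the Euclidean algorithm, recording each quotient:
3536 ÷ 313 → quotient 11, remainder 93
313 ÷ 93 → quotient 3, remainder 34
93 ÷ 34 → quotient 2, remainder 25
34 ÷ 25 → quotient 1, remainder 9
25 ÷ 9 → quotient 2, remainder 7
9 ÷ 7 → quotient 1, remainder 2
7 ÷ 2 → quotient 3, remainder 1
2 ÷ 1 → quotient 2, remainder 0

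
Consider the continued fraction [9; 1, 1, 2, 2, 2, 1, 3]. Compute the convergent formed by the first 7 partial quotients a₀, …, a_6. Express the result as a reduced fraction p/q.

Collapse the nested fraction from the inside out:
Start with 1.
2 + 1/(1/1) = 2 + 1/1 = 3/1
2 + 1/(3/1) = 2 + 1/3 = 7/3
2 + 1/(7/3) = 2 + 3/7 = 17/7
1 + 1/(17/7) = 1 + 7/17 = 24/17
1 + 1/(24/17) = 1 + 17/24 = 41/24
9 + 1/(41/24) = 9 + 24/41 = 393/41

393/41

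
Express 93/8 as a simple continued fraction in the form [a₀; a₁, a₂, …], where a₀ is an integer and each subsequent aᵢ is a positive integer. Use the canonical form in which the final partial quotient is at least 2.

[11; 1, 1, 1, 2]

93 = 11·8 + 5, so a_0 = 11
8 = 1·5 + 3, so a_1 = 1
5 = 1·3 + 2, so a_2 = 1
3 = 1·2 + 1, so a_3 = 1
2 = 2·1 + 0, so a_4 = 2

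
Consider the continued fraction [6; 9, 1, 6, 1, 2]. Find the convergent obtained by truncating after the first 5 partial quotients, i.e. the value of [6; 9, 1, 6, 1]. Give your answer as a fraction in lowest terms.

Start with 1.
6 + 1/(1/1) = 6 + 1/1 = 7/1
1 + 1/(7/1) = 1 + 1/7 = 8/7
9 + 1/(8/7) = 9 + 7/8 = 79/8
6 + 1/(79/8) = 6 + 8/79 = 482/79

482/79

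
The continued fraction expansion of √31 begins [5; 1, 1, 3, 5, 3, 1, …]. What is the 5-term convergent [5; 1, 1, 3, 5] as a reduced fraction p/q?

Collapse the nested fraction from the inside out:
Start with 5.
3 + 1/(5/1) = 3 + 1/5 = 16/5
1 + 1/(16/5) = 1 + 5/16 = 21/16
1 + 1/(21/16) = 1 + 16/21 = 37/21
5 + 1/(37/21) = 5 + 21/37 = 206/37

206/37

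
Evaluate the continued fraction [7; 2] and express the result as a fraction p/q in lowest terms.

15/2

Work from the innermost term outward:
Start with 2.
7 + 1/(2/1) = 7 + 1/2 = 15/2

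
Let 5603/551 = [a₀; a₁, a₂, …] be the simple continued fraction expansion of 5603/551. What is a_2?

5603 = 10·551 + 93, so a_0 = 10
551 = 5·93 + 86, so a_1 = 5
93 = 1·86 + 7, so a_2 = 1

1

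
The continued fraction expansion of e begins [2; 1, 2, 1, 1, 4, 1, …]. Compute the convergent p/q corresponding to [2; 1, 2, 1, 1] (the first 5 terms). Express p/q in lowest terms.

19/7

Start with 1.
1 + 1/(1/1) = 1 + 1/1 = 2/1
2 + 1/(2/1) = 2 + 1/2 = 5/2
1 + 1/(5/2) = 1 + 2/5 = 7/5
2 + 1/(7/5) = 2 + 5/7 = 19/7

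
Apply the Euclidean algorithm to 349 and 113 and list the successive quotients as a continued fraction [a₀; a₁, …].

[3; 11, 3, 3]

Run the Euclidean algorithm, recording each quotient:
349 = 3·113 + 10, so a_0 = 3
113 = 11·10 + 3, so a_1 = 11
10 = 3·3 + 1, so a_2 = 3
3 = 3·1 + 0, so a_3 = 3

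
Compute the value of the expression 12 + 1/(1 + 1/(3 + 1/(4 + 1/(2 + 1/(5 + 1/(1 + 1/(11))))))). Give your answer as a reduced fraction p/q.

Start with 11.
1 + 1/(11/1) = 1 + 1/11 = 12/11
5 + 1/(12/11) = 5 + 11/12 = 71/12
2 + 1/(71/12) = 2 + 12/71 = 154/71
4 + 1/(154/71) = 4 + 71/154 = 687/154
3 + 1/(687/154) = 3 + 154/687 = 2215/687
1 + 1/(2215/687) = 1 + 687/2215 = 2902/2215
12 + 1/(2902/2215) = 12 + 2215/2902 = 37039/2902

37039/2902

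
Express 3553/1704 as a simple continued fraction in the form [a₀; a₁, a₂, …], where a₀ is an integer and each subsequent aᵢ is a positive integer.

[2; 11, 1, 3, 36]

3553 ÷ 1704 → quotient 2, remainder 145
1704 ÷ 145 → quotient 11, remainder 109
145 ÷ 109 → quotient 1, remainder 36
109 ÷ 36 → quotient 3, remainder 1
36 ÷ 1 → quotient 36, remainder 0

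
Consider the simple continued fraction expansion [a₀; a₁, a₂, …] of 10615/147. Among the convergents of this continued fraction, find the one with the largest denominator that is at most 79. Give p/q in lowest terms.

a_0 = 72: 72/1  (≤ bound)
a_1 = 4: 289/4  (≤ bound)
a_2 = 1: 361/5  (≤ bound)
a_3 = 2: 1011/14  (≤ bound)
a_4 = 1: 1372/19  (≤ bound)
a_5 = 7: 10615/147  (> 79, stop)

1372/19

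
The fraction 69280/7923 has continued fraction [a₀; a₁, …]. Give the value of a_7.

⌊69280/7923⌋ = 8, remainder 5896
⌊7923/5896⌋ = 1, remainder 2027
⌊5896/2027⌋ = 2, remainder 1842
⌊2027/1842⌋ = 1, remainder 185
⌊1842/185⌋ = 9, remainder 177
⌊185/177⌋ = 1, remainder 8
⌊177/8⌋ = 22, remainder 1
⌊8/1⌋ = 8, remainder 0

8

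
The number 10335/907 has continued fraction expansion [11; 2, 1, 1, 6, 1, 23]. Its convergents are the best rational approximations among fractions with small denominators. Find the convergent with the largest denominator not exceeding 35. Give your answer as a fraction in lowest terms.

List convergents until the denominator exceeds the bound:
a_0 = 11: 11/1  (≤ bound)
a_1 = 2: 23/2  (≤ bound)
a_2 = 1: 34/3  (≤ bound)
a_3 = 1: 57/5  (≤ bound)
a_4 = 6: 376/33  (≤ bound)
a_5 = 1: 433/38  (> 35, stop)

376/33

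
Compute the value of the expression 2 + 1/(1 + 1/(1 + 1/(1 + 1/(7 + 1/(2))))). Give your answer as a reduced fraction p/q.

130/49

a_0 = 2: 2/1
a_1 = 1: 3/1
a_2 = 1: 5/2
a_3 = 1: 8/3
a_4 = 7: 61/23
a_5 = 2: 130/49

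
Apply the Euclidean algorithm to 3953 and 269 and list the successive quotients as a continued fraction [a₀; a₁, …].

[14; 1, 2, 3, 1, 1, 3, 3]

Apply division with remainder until the remainder is 0:
3953 ÷ 269 → quotient 14, remainder 187
269 ÷ 187 → quotient 1, remainder 82
187 ÷ 82 → quotient 2, remainder 23
82 ÷ 23 → quotient 3, remainder 13
23 ÷ 13 → quotient 1, remainder 10
13 ÷ 10 → quotient 1, remainder 3
10 ÷ 3 → quotient 3, remainder 1
3 ÷ 1 → quotient 3, remainder 0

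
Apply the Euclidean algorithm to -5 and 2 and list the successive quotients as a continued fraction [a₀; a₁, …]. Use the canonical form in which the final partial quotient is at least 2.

-5 = -3·2 + 1, so a_0 = -3
2 = 2·1 + 0, so a_1 = 2

[-3; 2]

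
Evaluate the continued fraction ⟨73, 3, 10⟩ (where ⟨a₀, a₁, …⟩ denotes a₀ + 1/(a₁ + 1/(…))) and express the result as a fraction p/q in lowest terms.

Compute successive convergents:
a_0 = 73: 73/1
a_1 = 3: 220/3
a_2 = 10: 2273/31

2273/31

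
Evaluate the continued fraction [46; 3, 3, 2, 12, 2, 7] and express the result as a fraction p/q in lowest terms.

206100/4451

Start with 7.
2 + 1/(7/1) = 2 + 1/7 = 15/7
12 + 1/(15/7) = 12 + 7/15 = 187/15
2 + 1/(187/15) = 2 + 15/187 = 389/187
3 + 1/(389/187) = 3 + 187/389 = 1354/389
3 + 1/(1354/389) = 3 + 389/1354 = 4451/1354
46 + 1/(4451/1354) = 46 + 1354/4451 = 206100/4451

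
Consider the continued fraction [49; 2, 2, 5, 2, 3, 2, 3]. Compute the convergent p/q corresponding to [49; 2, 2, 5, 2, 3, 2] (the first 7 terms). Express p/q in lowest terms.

23073/467

Start with 2.
3 + 1/(2/1) = 3 + 1/2 = 7/2
2 + 1/(7/2) = 2 + 2/7 = 16/7
5 + 1/(16/7) = 5 + 7/16 = 87/16
2 + 1/(87/16) = 2 + 16/87 = 190/87
2 + 1/(190/87) = 2 + 87/190 = 467/190
49 + 1/(467/190) = 49 + 190/467 = 23073/467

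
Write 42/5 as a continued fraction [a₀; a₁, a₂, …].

[8; 2, 2]

Repeatedly divide and take the remainder:
⌊42/5⌋ = 8, remainder 2
⌊5/2⌋ = 2, remainder 1
⌊2/1⌋ = 2, remainder 0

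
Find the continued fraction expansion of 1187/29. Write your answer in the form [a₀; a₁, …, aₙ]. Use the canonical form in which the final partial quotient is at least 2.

[40; 1, 13, 2]

⌊1187/29⌋ = 40, remainder 27
⌊29/27⌋ = 1, remainder 2
⌊27/2⌋ = 13, remainder 1
⌊2/1⌋ = 2, remainder 0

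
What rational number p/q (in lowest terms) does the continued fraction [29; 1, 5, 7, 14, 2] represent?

Use the convergent recurrence hₖ = aₖ·hₖ₋₁ + hₖ₋₂ (and likewise for the denominators kₖ):
a_0 = 29: 29/1
a_1 = 1: 30/1
a_2 = 5: 179/6
a_3 = 7: 1283/43
a_4 = 14: 18141/608
a_5 = 2: 37565/1259

37565/1259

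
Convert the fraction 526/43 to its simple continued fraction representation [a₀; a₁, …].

[12; 4, 3, 3]

Run the Euclidean algorithm, recording each quotient:
⌊526/43⌋ = 12, remainder 10
⌊43/10⌋ = 4, remainder 3
⌊10/3⌋ = 3, remainder 1
⌊3/1⌋ = 3, remainder 0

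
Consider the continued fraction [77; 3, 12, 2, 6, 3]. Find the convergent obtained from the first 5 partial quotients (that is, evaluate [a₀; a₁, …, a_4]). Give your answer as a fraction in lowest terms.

38585/499

Start with 6.
2 + 1/(6/1) = 2 + 1/6 = 13/6
12 + 1/(13/6) = 12 + 6/13 = 162/13
3 + 1/(162/13) = 3 + 13/162 = 499/162
77 + 1/(499/162) = 77 + 162/499 = 38585/499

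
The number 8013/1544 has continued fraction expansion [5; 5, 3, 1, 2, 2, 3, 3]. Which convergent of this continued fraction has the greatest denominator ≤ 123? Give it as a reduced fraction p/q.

a_0 = 5: 5/1  (≤ bound)
a_1 = 5: 26/5  (≤ bound)
a_2 = 3: 83/16  (≤ bound)
a_3 = 1: 109/21  (≤ bound)
a_4 = 2: 301/58  (≤ bound)
a_5 = 2: 711/137  (> 123, stop)

301/58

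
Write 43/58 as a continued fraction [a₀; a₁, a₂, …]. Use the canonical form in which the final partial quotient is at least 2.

[0; 1, 2, 1, 6, 2]

⌊43/58⌋ = 0, remainder 43
⌊58/43⌋ = 1, remainder 15
⌊43/15⌋ = 2, remainder 13
⌊15/13⌋ = 1, remainder 2
⌊13/2⌋ = 6, remainder 1
⌊2/1⌋ = 2, remainder 0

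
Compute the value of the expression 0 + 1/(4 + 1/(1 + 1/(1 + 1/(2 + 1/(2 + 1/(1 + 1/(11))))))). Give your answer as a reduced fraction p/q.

Work from the innermost term outward:
Start with 11.
1 + 1/(11/1) = 1 + 1/11 = 12/11
2 + 1/(12/11) = 2 + 11/12 = 35/12
2 + 1/(35/12) = 2 + 12/35 = 82/35
1 + 1/(82/35) = 1 + 35/82 = 117/82
1 + 1/(117/82) = 1 + 82/117 = 199/117
4 + 1/(199/117) = 4 + 117/199 = 913/199
0 + 1/(913/199) = 0 + 199/913 = 199/913

199/913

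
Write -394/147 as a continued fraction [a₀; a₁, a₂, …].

Repeatedly divide and take the remainder:
-394 = -3·147 + 47, so a_0 = -3
147 = 3·47 + 6, so a_1 = 3
47 = 7·6 + 5, so a_2 = 7
6 = 1·5 + 1, so a_3 = 1
5 = 5·1 + 0, so a_4 = 5

[-3; 3, 7, 1, 5]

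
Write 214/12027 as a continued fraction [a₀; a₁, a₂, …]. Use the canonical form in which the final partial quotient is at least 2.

214 ÷ 12027 → quotient 0, remainder 214
12027 ÷ 214 → quotient 56, remainder 43
214 ÷ 43 → quotient 4, remainder 42
43 ÷ 42 → quotient 1, remainder 1
42 ÷ 1 → quotient 42, remainder 0

[0; 56, 4, 1, 42]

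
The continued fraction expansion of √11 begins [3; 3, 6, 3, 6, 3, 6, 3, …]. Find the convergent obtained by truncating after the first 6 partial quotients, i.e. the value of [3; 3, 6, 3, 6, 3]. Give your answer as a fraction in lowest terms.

3970/1197

Build up convergents one term at a time:
a_0 = 3: 3/1
a_1 = 3: 10/3
a_2 = 6: 63/19
a_3 = 3: 199/60
a_4 = 6: 1257/379
a_5 = 3: 3970/1197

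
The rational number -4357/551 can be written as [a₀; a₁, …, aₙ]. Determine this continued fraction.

Apply division with remainder until the remainder is 0:
⌊-4357/551⌋ = -8, remainder 51
⌊551/51⌋ = 10, remainder 41
⌊51/41⌋ = 1, remainder 10
⌊41/10⌋ = 4, remainder 1
⌊10/1⌋ = 10, remainder 0

[-8; 10, 1, 4, 10]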